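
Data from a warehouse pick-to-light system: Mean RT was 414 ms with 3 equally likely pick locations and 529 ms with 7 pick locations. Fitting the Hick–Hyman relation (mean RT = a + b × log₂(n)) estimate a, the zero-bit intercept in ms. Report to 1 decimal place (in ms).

264.9 ms

Slope: b = (529 − 414) / (log₂ 7 − log₂ 3) = 115/1.2224 = 94.078 ms/bit.
Intercept: a = 414 − 94.078·log₂(3) = 264.890 ms.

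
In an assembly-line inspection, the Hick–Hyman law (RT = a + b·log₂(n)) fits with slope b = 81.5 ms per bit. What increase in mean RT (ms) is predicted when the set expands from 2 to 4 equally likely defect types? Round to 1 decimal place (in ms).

81.5 ms

ΔRT = (a + b log₂ n₂) − (a + b log₂ n₁) = b·(log₂ n₂ − log₂ n₁).
log₂(4) − log₂(2) = log₂(4/2) = log₂(2) = 1.
ΔRT = 81.5 × 1.0000 = 81.500 ms.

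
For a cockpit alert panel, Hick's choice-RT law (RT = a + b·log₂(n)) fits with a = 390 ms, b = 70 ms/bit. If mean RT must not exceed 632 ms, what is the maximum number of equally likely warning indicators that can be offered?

Information budget: (632 − 390)/70 = 3.4571 bits, so n ≤ 2^3.4571 = 10.983 → at most 10.

10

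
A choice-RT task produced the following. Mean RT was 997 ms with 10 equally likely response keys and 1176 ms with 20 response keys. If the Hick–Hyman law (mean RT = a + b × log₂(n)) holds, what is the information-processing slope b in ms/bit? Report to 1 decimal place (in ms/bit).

179.0 ms/bit

b = (RT₂ − RT₁)/(log₂ n₂ − log₂ n₁) = (1176 − 997)/(4.3219 − 3.3219) = 179.000 ms/bit.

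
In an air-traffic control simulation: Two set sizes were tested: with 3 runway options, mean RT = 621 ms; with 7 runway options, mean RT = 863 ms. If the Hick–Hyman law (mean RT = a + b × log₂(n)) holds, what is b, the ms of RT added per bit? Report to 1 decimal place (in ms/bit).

Slope: b = (863 − 621) / (log₂ 7 − log₂ 3) = 242/1.2224 = 197.972 ms/bit.

198.0 ms/bit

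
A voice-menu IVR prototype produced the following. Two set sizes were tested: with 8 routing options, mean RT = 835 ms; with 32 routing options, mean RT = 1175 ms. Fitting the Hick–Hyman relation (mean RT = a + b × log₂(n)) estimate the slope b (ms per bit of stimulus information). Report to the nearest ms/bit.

Slope: b = (1175 − 835) / (log₂ 32 − log₂ 8) = 340/2.0000 = 170 ms/bit.

170 ms/bit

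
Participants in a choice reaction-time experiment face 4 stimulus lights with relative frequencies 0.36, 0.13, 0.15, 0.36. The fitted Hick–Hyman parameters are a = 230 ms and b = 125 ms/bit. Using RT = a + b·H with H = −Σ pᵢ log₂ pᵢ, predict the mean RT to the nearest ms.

Entropy contributions −pᵢ log₂ pᵢ: 0.5306, 0.3826, 0.4105, 0.5306; sum H = 1.8544 bits.
RT = a + bH = 230 + 125·1.8544 = 461.80 ms.

462 ms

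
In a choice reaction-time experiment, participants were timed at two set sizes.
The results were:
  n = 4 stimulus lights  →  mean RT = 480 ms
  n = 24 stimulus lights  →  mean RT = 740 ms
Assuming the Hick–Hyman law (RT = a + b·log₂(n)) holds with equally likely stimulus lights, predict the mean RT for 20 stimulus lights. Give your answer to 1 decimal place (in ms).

713.5 ms

Solve the two-equation system in a and b:
  b = (740 − 480) / (log₂ 24 − log₂ 4) = 260 / (4.5850 − 2) = 100.582 ms/bit
  a = 480 − 100.582 × 2 = 278.837 ms
Then RT(20) = 278.837 + 100.582 × log₂ 20 = 278.837 + 100.582 × 4.3219 ≈ 713.544 ms.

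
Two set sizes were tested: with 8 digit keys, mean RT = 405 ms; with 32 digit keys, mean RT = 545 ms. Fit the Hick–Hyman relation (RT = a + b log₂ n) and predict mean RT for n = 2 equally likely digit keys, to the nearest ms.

265 ms

Fit slope and intercept:
  b = (545 − 405) / (log₂ 32 − log₂ 8) = 140 / (5 − 3) = 70 ms/bit
  a = 405 − 70 × 3 = 195 ms
Then RT(2) = 195 + 70 × log₂ 2 = 195 + 70 × 1 ≈ 265.000 ms.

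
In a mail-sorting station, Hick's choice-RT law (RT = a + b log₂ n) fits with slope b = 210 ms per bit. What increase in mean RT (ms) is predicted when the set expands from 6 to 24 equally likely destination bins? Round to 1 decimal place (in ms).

Only the slope matters, since a is common to both: ΔRT = b·log₂(n₂/n₁).
log₂(24) − log₂(6) = log₂(24/6) = log₂(4) = 2.
ΔRT = 210 × 2.0000 = 420.000 ms.

420.0 ms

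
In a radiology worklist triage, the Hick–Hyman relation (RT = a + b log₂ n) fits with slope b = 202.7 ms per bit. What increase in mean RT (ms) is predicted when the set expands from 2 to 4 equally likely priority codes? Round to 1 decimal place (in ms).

202.7 ms

Only the slope matters, since a is common to both: ΔRT = b·log₂(n₂/n₁).
log₂(4) − log₂(2) = log₂(4/2) = log₂(2) = 1.
ΔRT = 202.7 × 1.0000 = 202.700 ms.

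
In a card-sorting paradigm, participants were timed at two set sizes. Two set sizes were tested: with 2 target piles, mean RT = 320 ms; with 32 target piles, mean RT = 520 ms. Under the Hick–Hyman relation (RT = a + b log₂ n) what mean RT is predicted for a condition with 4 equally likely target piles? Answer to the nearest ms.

Solve the two-equation system in a and b:
  b = (520 − 320) / (log₂ 32 − log₂ 2) = 200 / (5 − 1) = 50 ms/bit
  a = 320 − 50 × 1 = 270 ms
Then RT(4) = 270 + 50 × log₂ 4 = 270 + 50 × 2 ≈ 370.000 ms.

370 ms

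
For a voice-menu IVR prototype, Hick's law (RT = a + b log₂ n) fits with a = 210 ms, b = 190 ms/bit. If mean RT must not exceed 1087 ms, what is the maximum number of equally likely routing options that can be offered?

Set 210 + 190·log₂ n ≤ 1087 → log₂ n ≤ (1087 − 210)/190 = 4.6158.
So n ≤ 2^4.6158 = 24.518; the largest integer n is 24.

24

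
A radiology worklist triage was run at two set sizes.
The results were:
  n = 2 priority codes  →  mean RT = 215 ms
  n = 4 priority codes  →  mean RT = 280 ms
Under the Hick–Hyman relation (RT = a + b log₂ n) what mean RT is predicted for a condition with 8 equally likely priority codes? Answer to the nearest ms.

Solve the two-equation system in a and b:
  b = (280 − 215) / (log₂ 4 − log₂ 2) = 65 / (2 − 1) = 65 ms/bit
  a = 215 − 65 × 1 = 150 ms
Then RT(8) = 150 + 65 × log₂ 8 = 150 + 65 × 3 ≈ 345.000 ms.

345 ms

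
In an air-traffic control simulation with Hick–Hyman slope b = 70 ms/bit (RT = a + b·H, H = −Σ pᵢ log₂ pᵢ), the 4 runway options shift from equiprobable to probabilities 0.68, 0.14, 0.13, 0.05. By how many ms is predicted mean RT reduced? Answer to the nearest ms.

Equiprobable entropy H₀ = log₂ 4 = 2.0000 bits.
Skewed entropy H = −Σ pᵢ log₂ pᵢ = 1.3742 bits.
ΔRT = b·(H₀ − H) = 70 × 0.6258 = 43.81 ms.

44 ms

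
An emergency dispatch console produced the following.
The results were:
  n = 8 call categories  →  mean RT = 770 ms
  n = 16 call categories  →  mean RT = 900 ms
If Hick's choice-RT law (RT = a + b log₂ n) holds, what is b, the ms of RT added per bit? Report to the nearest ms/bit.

130 ms/bit

b = (RT₂ − RT₁)/(log₂ n₂ − log₂ n₁) = (900 − 770)/(4 − 3) = 130 ms/bit.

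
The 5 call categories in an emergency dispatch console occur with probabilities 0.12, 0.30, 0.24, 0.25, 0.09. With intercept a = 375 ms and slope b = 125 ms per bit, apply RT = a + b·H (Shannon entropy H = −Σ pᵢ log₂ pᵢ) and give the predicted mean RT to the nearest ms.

Entropy contributions −pᵢ log₂ pᵢ: 0.3671, 0.5211, 0.4941, 0.5000, 0.3127; sum H = 2.1949 bits.
RT = a + bH = 375 + 125·2.1949 = 649.37 ms.

649 ms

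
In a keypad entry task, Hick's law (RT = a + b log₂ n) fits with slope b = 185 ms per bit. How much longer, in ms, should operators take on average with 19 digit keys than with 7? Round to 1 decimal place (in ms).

Only the slope matters, since a is common to both: ΔRT = b·log₂(n₂/n₁).
log₂(19) − log₂(7) = 4.2479 − 2.8074 = 1.4406.
ΔRT = 185 × 1.4406 = 266.506 ms.

266.5 ms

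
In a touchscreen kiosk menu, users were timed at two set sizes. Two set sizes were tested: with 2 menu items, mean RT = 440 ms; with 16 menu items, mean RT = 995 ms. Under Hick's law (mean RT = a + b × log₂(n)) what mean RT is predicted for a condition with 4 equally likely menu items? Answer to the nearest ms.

With log₂ n on the abscissa the relation is linear; from the two conditions:
  b = (995 − 440) / (log₂ 16 − log₂ 2) = 555 / (4 − 1) = 185 ms/bit
  a = 440 − 185 × 1 = 255 ms
Then RT(4) = 255 + 185 × log₂ 4 = 255 + 185 × 2 ≈ 625.000 ms.

625 ms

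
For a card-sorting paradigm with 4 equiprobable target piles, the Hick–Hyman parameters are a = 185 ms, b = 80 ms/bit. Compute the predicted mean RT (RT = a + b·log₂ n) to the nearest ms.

345 ms

log₂(4) = 2 bits, so RT = 185 + 80 × 2 ≈ 345.000 ms.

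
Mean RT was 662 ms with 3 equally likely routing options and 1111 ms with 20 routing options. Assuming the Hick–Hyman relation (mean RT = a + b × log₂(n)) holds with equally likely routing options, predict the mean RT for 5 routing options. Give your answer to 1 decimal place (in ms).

Fit slope and intercept:
  b = (1111 − 662) / (log₂ 20 − log₂ 3) = 449 / (4.3219 − 1.5850) = 164.050 ms/bit
  a = 662 − 164.050 × 1.5850 = 401.986 ms
Then RT(5) = 401.986 + 164.050 × log₂ 5 = 401.986 + 164.050 × 2.3219 ≈ 782.899 ms.

782.9 ms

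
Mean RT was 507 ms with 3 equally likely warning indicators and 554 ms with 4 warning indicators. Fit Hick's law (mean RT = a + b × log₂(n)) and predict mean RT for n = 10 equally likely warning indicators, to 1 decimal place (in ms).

703.7 ms

With log₂ n on the abscissa the relation is linear; from the two conditions:
  b = (554 − 507) / (log₂ 4 − log₂ 3) = 47 / (2 − 1.5850) = 113.243 ms/bit
  a = 507 − 113.243 × 1.5850 = 327.514 ms
Then RT(10) = 327.514 + 113.243 × log₂ 10 = 327.514 + 113.243 × 3.3219 ≈ 703.699 ms.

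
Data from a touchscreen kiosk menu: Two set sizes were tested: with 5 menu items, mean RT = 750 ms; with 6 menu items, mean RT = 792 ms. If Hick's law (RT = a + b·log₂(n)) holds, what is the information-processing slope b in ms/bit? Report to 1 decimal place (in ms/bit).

159.7 ms/bit

Slope: b = (792 − 750) / (log₂ 6 − log₂ 5) = 42/0.2630 = 159.675 ms/bit.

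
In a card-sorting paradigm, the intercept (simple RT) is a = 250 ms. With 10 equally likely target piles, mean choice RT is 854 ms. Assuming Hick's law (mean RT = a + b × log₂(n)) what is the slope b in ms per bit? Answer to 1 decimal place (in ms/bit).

181.8 ms/bit

b = (854 − 250) / log₂(10) = 604 / 3.3219 = 181.822 ms/bit.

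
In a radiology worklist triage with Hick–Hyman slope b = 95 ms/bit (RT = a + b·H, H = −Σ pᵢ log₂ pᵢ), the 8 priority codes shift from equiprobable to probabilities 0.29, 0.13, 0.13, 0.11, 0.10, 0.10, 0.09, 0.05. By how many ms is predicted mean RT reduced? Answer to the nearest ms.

16 ms

Equiprobable entropy H₀ = log₂ 8 = 3.0000 bits.
Skewed entropy H = −Σ pᵢ log₂ pᵢ = 2.8266 bits.
ΔRT = b·(H₀ − H) = 95 × 0.1734 = 16.47 ms.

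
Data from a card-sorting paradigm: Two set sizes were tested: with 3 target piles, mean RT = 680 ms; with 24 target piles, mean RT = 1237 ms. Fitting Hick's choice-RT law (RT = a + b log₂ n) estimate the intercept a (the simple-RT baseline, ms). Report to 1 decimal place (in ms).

The slope on a log₂ axis is (1237 − 680) / (4.5850 − 1.5850) = 185.667 ms/bit.
Intercept: a = 680 − 185.667·log₂(3) = 385.725 ms.

385.7 ms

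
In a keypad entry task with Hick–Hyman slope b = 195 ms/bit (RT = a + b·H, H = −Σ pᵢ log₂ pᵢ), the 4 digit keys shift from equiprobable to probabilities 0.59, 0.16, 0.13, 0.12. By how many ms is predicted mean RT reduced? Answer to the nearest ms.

74 ms

Equiprobable entropy H₀ = log₂ 4 = 2.0000 bits.
Skewed entropy H = −Σ pᵢ log₂ pᵢ = 1.6218 bits.
ΔRT = b·(H₀ − H) = 195 × 0.3782 = 73.74 ms.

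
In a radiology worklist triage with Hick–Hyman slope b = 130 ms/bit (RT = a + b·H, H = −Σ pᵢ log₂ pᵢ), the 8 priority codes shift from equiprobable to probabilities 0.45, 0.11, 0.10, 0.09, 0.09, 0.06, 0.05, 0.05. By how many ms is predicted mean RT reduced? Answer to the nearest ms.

The RT saving is b·ΔH. Equiprobable H₀ = log₂(8) = 3.0000 bits; with the given probabilities H = 2.5019 bits.
b·(H₀ − H) = 130 × (3.0000 − 2.5019) = 64.75 ms.

65 ms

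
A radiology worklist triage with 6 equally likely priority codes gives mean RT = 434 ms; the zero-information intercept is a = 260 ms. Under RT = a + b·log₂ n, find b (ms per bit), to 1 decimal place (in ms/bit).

67.3 ms/bit

b = (434 − 260) / log₂(6) = 174 / 2.5850 = 67.312 ms/bit.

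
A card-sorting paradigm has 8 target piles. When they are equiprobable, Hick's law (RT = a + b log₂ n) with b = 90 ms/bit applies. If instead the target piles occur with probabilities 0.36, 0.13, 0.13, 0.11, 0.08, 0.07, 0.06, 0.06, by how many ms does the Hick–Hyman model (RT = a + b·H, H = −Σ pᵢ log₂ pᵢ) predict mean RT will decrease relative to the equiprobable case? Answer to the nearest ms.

28 ms

Equiprobable entropy H₀ = log₂ 8 = 3.0000 bits.
Skewed entropy H = −Σ pᵢ log₂ pᵢ = 2.6933 bits.
ΔRT = b·(H₀ − H) = 90 × 0.3067 = 27.60 ms.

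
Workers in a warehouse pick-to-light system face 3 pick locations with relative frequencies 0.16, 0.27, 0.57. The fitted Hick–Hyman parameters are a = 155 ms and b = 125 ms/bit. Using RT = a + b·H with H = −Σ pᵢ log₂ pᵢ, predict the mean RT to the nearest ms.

H = 0.16·log₂(1/0.16) + 0.27·log₂(1/0.27) + 0.57·log₂(1/0.57) = 1.3953 bits.
RT = 155 + 125 × 1.3953 = 329.41 ms.

329 ms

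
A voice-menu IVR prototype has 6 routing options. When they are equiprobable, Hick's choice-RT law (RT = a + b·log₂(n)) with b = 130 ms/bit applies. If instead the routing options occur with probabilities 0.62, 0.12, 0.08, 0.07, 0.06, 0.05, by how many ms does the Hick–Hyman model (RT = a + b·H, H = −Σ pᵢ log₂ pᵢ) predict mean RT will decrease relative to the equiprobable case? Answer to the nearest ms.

Equiprobable entropy H₀ = log₂ 6 = 2.5850 bits.
Skewed entropy H = −Σ pᵢ log₂ pᵢ = 1.8143 bits.
ΔRT = b·(H₀ − H) = 130 × 0.7706 = 100.18 ms.

100 ms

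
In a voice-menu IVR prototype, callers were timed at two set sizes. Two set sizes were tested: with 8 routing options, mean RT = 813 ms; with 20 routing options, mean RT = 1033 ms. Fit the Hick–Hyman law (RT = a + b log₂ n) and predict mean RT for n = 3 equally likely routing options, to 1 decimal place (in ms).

With log₂ n on the abscissa the relation is linear; from the two conditions:
  b = (1033 − 813) / (log₂ 20 − log₂ 8) = 220 / (4.3219 − 3) = 166.424 ms/bit
  a = 813 − 166.424 × 3 = 313.729 ms
Then RT(3) = 313.729 + 166.424 × log₂ 3 = 313.729 + 166.424 × 1.5850 ≈ 577.504 ms.

577.5 ms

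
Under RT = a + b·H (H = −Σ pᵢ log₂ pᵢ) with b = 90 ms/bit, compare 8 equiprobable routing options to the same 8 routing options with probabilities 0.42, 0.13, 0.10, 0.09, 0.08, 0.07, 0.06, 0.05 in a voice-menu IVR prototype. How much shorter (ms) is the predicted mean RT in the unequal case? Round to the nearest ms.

Equiprobable entropy H₀ = log₂ 8 = 3.0000 bits.
Skewed entropy H = −Σ pᵢ log₂ pᵢ = 2.5728 bits.
ΔRT = b·(H₀ − H) = 90 × 0.4272 = 38.45 ms.

38 ms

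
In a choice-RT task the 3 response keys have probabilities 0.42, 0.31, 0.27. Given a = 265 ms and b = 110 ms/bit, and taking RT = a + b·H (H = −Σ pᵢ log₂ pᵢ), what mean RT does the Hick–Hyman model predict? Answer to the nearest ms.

437 ms

H = 0.42·log₂(1/0.42) + 0.31·log₂(1/0.31) + 0.27·log₂(1/0.27) = 1.5595 bits.
RT = 265 + 110 × 1.5595 = 436.54 ms.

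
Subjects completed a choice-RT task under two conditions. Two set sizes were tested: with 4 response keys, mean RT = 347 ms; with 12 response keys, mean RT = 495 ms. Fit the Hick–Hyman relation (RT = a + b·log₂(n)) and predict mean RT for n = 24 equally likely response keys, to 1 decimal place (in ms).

588.4 ms

Fit slope and intercept:
  b = (495 − 347) / (log₂ 12 − log₂ 4) = 148 / (3.5850 − 2) = 93.378 ms/bit
  a = 347 − 93.378 × 2 = 160.245 ms
Then RT(24) = 160.245 + 93.378 × log₂ 24 = 160.245 + 93.378 × 4.5850 ≈ 588.378 ms.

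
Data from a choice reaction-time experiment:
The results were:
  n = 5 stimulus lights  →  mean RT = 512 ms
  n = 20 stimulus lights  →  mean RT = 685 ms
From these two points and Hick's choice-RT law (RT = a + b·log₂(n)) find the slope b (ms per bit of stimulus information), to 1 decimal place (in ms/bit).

The slope on a log₂ axis is (685 − 512) / (4.3219 − 2.3219) = 86.500 ms/bit.

86.5 ms/bit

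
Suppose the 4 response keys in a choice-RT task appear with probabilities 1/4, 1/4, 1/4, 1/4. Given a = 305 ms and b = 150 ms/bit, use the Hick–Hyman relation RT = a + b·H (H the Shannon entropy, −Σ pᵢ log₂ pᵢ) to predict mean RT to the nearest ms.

605 ms

Each term −pᵢ log₂ pᵢ: 0.25·2 + 0.25·2 + 0.25·2 + 0.25·2; summed, H = 2.000 bits.
Mean RT = a + bH = 305 + 150·2.000 = 605.00 ms.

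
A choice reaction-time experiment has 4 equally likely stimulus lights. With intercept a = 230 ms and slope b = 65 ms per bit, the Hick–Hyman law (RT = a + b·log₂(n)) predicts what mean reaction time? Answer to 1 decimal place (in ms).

log₂(4) = 2 bits, so RT = 230 + 65 × 2 ≈ 360.000 ms.

360.0 ms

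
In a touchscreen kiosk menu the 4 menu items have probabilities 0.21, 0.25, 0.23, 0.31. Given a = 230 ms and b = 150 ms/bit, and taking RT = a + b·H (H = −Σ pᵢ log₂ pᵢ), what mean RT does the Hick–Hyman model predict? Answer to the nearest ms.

528 ms

Entropy contributions −pᵢ log₂ pᵢ: 0.4728, 0.5000, 0.4877, 0.5238; sum H = 1.9843 bits.
RT = a + bH = 230 + 150·1.9843 = 527.64 ms.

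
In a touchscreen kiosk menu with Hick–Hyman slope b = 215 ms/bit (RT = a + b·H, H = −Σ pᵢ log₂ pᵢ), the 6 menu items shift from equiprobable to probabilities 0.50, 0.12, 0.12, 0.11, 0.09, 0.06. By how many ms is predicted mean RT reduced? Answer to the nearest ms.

Equiprobable entropy H₀ = log₂ 6 = 2.5850 bits.
Skewed entropy H = −Σ pᵢ log₂ pᵢ = 2.1406 bits.
ΔRT = b·(H₀ − H) = 215 × 0.4444 = 95.54 ms.

96 ms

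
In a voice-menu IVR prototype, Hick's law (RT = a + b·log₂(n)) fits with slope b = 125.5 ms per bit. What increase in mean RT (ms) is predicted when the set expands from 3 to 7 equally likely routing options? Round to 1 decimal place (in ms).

153.4 ms

The intercept a cancels: ΔRT = b·(log₂ n₂ − log₂ n₁) = b·log₂(n₂/n₁).
log₂(7) − log₂(3) = 2.8074 − 1.5850 = 1.2224.
ΔRT = 125.5 × 1.2224 = 153.410 ms.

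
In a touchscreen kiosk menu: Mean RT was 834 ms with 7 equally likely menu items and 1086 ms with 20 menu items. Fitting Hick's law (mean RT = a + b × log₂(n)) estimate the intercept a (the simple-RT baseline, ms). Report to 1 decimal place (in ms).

Slope: b = (1086 − 834) / (log₂ 20 − log₂ 7) = 252/1.5146 = 166.384 ms/bit.
Intercept: a = 834 − 166.384·log₂(7) = 366.902 ms.

366.9 ms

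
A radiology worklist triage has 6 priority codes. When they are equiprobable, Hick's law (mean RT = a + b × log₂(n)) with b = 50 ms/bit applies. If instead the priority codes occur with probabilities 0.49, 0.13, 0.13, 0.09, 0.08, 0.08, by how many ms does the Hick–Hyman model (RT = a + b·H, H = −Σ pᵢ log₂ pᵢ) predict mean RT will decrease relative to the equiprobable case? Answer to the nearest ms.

21 ms

Equiprobable entropy H₀ = log₂ 6 = 2.5850 bits.
Skewed entropy H = −Σ pᵢ log₂ pᵢ = 2.1652 bits.
ΔRT = b·(H₀ − H) = 50 × 0.4197 = 20.99 ms.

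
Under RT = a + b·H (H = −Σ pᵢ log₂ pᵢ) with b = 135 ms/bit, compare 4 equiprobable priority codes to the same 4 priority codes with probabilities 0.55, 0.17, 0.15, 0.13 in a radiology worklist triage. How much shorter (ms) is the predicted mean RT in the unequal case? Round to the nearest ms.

The RT saving is b·ΔH. Equiprobable H₀ = log₂(4) = 2.0000 bits; with the given probabilities H = 1.7021 bits.
b·(H₀ − H) = 135 × (2.0000 − 1.7021) = 40.21 ms.

40 ms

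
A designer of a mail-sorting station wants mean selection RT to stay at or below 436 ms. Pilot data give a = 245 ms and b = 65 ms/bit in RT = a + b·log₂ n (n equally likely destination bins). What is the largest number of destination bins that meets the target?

7

Set 245 + 65·log₂ n ≤ 436 → log₂ n ≤ (436 − 245)/65 = 2.9385.
So n ≤ 2^2.9385 = 7.666; the largest integer n is 7.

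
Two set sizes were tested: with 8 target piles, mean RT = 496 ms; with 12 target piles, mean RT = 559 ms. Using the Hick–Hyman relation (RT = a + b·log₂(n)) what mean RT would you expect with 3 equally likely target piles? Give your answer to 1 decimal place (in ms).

343.6 ms

Solve the two-equation system in a and b:
  b = (559 − 496) / (log₂ 12 − log₂ 8) = 63 / (3.5850 − 3) = 107.699 ms/bit
  a = 496 − 107.699 × 3 = 172.902 ms
Then RT(3) = 172.902 + 107.699 × log₂ 3 = 172.902 + 107.699 × 1.5850 ≈ 343.602 ms.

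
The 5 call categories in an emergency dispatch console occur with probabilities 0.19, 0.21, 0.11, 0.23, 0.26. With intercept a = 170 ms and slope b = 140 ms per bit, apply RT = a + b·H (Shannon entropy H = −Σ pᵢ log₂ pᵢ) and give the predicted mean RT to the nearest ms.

Entropy contributions −pᵢ log₂ pᵢ: 0.4552, 0.4728, 0.3503, 0.4877, 0.5053; sum H = 2.2713 bits.
RT = a + bH = 170 + 140·2.2713 = 487.98 ms.

488 ms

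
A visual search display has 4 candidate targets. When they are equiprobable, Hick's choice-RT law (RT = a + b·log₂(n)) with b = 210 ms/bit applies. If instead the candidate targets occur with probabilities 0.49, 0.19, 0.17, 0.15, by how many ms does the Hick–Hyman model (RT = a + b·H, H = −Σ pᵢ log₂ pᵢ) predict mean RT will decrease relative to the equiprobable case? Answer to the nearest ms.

41 ms

Equiprobable entropy H₀ = log₂ 4 = 2.0000 bits.
Skewed entropy H = −Σ pᵢ log₂ pᵢ = 1.8046 bits.
ΔRT = b·(H₀ − H) = 210 × 0.1954 = 41.03 ms.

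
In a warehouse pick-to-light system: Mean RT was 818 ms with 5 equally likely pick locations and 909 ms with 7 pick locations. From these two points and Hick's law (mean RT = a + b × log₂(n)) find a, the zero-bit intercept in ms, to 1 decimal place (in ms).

Slope: b = (909 − 818) / (log₂ 7 − log₂ 5) = 91/0.4854 = 187.464 ms/bit.
a = RT₁ − b·log₂ n₁ = 818 − 187.464 × 2.3219 = 382.722 ms.

382.7 ms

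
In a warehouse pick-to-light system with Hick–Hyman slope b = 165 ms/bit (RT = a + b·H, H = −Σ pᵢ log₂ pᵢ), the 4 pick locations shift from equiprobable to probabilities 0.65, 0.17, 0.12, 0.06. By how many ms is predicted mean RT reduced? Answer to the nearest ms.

Equiprobable entropy H₀ = log₂ 4 = 2.0000 bits.
Skewed entropy H = −Σ pᵢ log₂ pᵢ = 1.4492 bits.
ΔRT = b·(H₀ − H) = 165 × 0.5508 = 90.89 ms.

91 ms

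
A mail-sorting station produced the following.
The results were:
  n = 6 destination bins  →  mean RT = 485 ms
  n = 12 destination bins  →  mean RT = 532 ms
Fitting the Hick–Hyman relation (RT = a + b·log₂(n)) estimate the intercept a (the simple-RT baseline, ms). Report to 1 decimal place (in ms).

The slope on a log₂ axis is (532 − 485) / (3.5850 − 2.5850) = 47.000 ms/bit.
a = RT₁ − b·log₂ n₁ = 485 − 47.000 × 2.5850 = 363.507 ms.

363.5 ms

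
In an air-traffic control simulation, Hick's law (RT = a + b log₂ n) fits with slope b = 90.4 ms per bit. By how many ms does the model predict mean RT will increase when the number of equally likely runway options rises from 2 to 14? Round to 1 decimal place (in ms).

253.8 ms

The intercept a cancels: ΔRT = b·(log₂ n₂ − log₂ n₁) = b·log₂(n₂/n₁).
log₂(14) − log₂(2) = 3.8074 − 1 = 2.8074.
ΔRT = 90.4 × 2.8074 = 253.785 ms.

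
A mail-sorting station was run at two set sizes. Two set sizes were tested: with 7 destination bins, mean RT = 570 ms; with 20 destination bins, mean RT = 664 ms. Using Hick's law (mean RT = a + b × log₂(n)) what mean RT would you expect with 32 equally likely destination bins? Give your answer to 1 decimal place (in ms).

RT is linear in log₂ n, so two points fix the line:
  b = (664 − 570) / (log₂ 20 − log₂ 7) = 94 / (4.3219 − 2.8074) = 62.064 ms/bit
  a = 570 − 62.064 × 2.8074 = 395.765 ms
Then RT(32) = 395.765 + 62.064 × log₂ 32 = 395.765 + 62.064 × 5 ≈ 706.084 ms.

706.1 ms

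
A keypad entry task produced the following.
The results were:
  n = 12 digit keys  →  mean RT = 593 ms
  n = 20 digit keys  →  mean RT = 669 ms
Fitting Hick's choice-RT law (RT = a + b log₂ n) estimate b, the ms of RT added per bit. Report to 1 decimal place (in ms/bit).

Slope: b = (669 − 593) / (log₂ 20 − log₂ 12) = 76/0.7370 = 103.126 ms/bit.

103.1 ms/bit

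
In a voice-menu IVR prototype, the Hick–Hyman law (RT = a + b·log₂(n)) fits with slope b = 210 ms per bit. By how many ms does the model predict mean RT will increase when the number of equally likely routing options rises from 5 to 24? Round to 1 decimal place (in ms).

ΔRT = (a + b log₂ n₂) − (a + b log₂ n₁) = b·(log₂ n₂ − log₂ n₁).
log₂(24) − log₂(5) = 4.5850 − 2.3219 = 2.2630.
ΔRT = 210 × 2.2630 = 475.237 ms.

475.2 ms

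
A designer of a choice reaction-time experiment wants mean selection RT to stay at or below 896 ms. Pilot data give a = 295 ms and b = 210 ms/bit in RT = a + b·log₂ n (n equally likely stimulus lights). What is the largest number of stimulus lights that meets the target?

Information budget: (896 − 295)/210 = 2.8619 bits, so n ≤ 2^2.8619 = 7.270 → at most 7.

7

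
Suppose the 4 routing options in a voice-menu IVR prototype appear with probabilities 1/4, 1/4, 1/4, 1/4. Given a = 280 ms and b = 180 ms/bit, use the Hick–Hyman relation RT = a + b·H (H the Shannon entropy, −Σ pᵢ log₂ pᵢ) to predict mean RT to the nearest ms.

Each term −pᵢ log₂ pᵢ: 0.25·2 + 0.25·2 + 0.25·2 + 0.25·2; summed, H = 2.000 bits.
Mean RT = a + bH = 280 + 180·2.000 = 640.00 ms.

640 ms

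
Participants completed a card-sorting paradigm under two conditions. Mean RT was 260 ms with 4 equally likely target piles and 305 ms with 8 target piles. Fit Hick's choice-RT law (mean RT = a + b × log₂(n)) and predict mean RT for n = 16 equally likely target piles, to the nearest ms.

Solve the two-equation system in a and b:
  b = (305 − 260) / (log₂ 8 − log₂ 4) = 45 / (3 − 2) = 45 ms/bit
  a = 260 − 45 × 2 = 170 ms
Then RT(16) = 170 + 45 × log₂ 16 = 170 + 45 × 4 ≈ 350.000 ms.

350 ms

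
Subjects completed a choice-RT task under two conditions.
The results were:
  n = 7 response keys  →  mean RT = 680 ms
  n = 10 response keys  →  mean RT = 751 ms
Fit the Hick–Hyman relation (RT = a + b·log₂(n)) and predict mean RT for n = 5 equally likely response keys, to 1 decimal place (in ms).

613.0 ms

RT is linear in log₂ n, so two points fix the line:
  b = (751 − 680) / (log₂ 10 − log₂ 7) = 71 / (3.3219 − 2.8074) = 137.978 ms/bit
  a = 680 − 137.978 × 2.8074 = 292.646 ms
Then RT(5) = 292.646 + 137.978 × log₂ 5 = 292.646 + 137.978 × 2.3219 ≈ 613.022 ms.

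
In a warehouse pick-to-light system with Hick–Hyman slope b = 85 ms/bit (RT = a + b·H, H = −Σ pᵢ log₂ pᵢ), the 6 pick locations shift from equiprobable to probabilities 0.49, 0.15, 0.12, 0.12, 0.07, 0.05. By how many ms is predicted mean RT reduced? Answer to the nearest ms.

Equiprobable entropy H₀ = log₂ 6 = 2.5850 bits.
Skewed entropy H = −Σ pᵢ log₂ pᵢ = 2.1336 bits.
ΔRT = b·(H₀ − H) = 85 × 0.4513 = 38.36 ms.

38 ms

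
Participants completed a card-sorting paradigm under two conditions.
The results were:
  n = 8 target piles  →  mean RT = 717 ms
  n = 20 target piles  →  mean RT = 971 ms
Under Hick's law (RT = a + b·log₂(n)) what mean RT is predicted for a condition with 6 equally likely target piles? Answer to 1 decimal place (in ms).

637.3 ms

RT is linear in log₂ n, so two points fix the line:
  b = (971 − 717) / (log₂ 20 − log₂ 8) = 254 / (4.3219 − 3) = 192.144 ms/bit
  a = 717 − 192.144 × 3 = 140.569 ms
Then RT(6) = 140.569 + 192.144 × log₂ 6 = 140.569 + 192.144 × 2.5850 ≈ 637.253 ms.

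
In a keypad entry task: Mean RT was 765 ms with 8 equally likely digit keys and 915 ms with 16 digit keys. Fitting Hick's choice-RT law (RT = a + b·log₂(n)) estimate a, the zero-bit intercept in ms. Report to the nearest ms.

315 ms

Slope: b = (915 − 765) / (log₂ 16 − log₂ 8) = 150/1.0000 = 150 ms/bit.
Intercept: a = 765 − 150·log₂(8) = 315.000 ms.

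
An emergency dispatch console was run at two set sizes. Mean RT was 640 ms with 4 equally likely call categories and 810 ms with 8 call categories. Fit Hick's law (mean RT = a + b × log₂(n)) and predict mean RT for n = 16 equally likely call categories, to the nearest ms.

980 ms

Fit slope and intercept:
  b = (810 − 640) / (log₂ 8 − log₂ 4) = 170 / (3 − 2) = 170 ms/bit
  a = 640 − 170 × 2 = 300 ms
Then RT(16) = 300 + 170 × log₂ 16 = 300 + 170 × 4 ≈ 980.000 ms.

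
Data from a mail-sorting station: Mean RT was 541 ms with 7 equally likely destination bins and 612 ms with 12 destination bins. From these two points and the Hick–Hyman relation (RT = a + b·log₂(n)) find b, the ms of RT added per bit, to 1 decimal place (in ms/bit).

91.3 ms/bit

b = (RT₂ − RT₁)/(log₂ n₂ − log₂ n₁) = (612 − 541)/(3.5850 − 2.8074) = 91.306 ms/bit.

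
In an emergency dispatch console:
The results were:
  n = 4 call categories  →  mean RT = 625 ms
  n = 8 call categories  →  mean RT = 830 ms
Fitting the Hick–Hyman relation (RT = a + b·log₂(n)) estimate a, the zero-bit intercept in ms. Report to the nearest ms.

Slope: b = (830 − 625) / (log₂ 8 − log₂ 4) = 205/1.0000 = 205 ms/bit.
a = RT₁ − b·log₂ n₁ = 625 − 205 × 2 = 215.000 ms.

215 ms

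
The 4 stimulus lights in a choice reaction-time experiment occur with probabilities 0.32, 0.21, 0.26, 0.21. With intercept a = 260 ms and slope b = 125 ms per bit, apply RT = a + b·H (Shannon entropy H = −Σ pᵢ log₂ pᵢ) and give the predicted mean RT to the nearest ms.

H = 0.32·log₂(1/0.32) + 0.21·log₂(1/0.21) + 0.26·log₂(1/0.26) + 0.21·log₂(1/0.21) = 1.9770 bits.
RT = 260 + 125 × 1.9770 = 507.12 ms.

507 ms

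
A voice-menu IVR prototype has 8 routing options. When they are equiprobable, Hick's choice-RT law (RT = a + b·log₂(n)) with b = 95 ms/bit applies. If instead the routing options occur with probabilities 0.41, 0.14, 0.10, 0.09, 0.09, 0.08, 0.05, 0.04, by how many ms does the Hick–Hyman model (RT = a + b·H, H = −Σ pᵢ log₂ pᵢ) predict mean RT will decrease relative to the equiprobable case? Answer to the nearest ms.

40 ms

The RT saving is b·ΔH. Equiprobable H₀ = log₂(8) = 3.0000 bits; with the given probabilities H = 2.5754 bits.
b·(H₀ − H) = 95 × (3.0000 − 2.5754) = 40.34 ms.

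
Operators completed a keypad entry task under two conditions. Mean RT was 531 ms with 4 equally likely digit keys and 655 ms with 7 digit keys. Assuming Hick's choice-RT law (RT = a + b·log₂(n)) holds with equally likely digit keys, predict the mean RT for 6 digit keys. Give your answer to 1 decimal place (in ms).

620.8 ms

With log₂ n on the abscissa the relation is linear; from the two conditions:
  b = (655 − 531) / (log₂ 7 − log₂ 4) = 124 / (2.8074 − 2) = 153.588 ms/bit
  a = 531 − 153.588 × 2 = 223.824 ms
Then RT(6) = 223.824 + 153.588 × log₂ 6 = 223.824 + 153.588 × 2.5850 ≈ 620.843 ms.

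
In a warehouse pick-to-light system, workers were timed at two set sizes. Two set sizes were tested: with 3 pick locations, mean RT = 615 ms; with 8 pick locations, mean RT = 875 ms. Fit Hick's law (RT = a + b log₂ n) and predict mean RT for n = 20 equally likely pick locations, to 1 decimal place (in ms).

1117.9 ms

RT is linear in log₂ n, so two points fix the line:
  b = (875 − 615) / (log₂ 8 − log₂ 3) = 260 / (3 − 1.5850) = 183.741 ms/bit
  a = 615 − 183.741 × 1.5850 = 323.778 ms
Then RT(20) = 323.778 + 183.741 × log₂ 20 = 323.778 + 183.741 × 4.3219 ≈ 1117.892 ms.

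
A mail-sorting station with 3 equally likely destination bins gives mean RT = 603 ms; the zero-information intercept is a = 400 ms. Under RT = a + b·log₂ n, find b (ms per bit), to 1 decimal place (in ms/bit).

log₂(3) = 1.5850 bits.
b = (RT − a)/log₂ n = (603 − 400) / 1.5850 = 128.079 ms/bit.

128.1 ms/bit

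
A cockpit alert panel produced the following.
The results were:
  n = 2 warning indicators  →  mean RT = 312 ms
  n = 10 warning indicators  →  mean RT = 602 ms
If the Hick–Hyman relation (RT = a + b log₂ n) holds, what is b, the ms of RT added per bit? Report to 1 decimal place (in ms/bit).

b = (RT₂ − RT₁)/(log₂ n₂ − log₂ n₁) = (602 − 312)/(3.3219 − 1) = 124.896 ms/bit.

124.9 ms/bit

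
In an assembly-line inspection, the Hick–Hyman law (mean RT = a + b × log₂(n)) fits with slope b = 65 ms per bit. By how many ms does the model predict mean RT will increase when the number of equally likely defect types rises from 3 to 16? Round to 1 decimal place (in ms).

157.0 ms

The intercept a cancels: ΔRT = b·(log₂ n₂ − log₂ n₁) = b·log₂(n₂/n₁).
log₂(16) − log₂(3) = 4 − 1.5850 = 2.4150.
ΔRT = 65 × 2.4150 = 156.977 ms.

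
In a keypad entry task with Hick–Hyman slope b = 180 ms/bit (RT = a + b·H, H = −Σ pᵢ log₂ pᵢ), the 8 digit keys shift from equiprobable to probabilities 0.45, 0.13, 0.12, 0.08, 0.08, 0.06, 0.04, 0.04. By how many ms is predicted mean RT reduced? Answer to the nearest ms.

The RT saving is b·ΔH. Equiprobable H₀ = log₂(8) = 3.0000 bits; with the given probabilities H = 2.4662 bits.
b·(H₀ − H) = 180 × (3.0000 − 2.4662) = 96.09 ms.

96 ms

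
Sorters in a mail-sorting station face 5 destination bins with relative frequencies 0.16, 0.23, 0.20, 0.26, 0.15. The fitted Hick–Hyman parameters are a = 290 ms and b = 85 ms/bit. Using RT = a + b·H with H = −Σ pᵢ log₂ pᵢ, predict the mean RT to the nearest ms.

485 ms

H = 0.16·log₂(1/0.16) + 0.23·log₂(1/0.23) + 0.20·log₂(1/0.20) + 0.26·log₂(1/0.26) + 0.15·log₂(1/0.15) = 2.2909 bits.
RT = 290 + 85 × 2.2909 = 484.73 ms.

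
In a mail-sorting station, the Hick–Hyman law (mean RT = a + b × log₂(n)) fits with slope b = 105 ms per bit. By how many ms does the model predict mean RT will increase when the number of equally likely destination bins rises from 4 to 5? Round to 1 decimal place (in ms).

33.8 ms

The intercept a cancels: ΔRT = b·(log₂ n₂ − log₂ n₁) = b·log₂(n₂/n₁).
log₂(5) − log₂(4) = 2.3219 − 2 = 0.3219.
ΔRT = 105 × 0.3219 = 33.802 ms.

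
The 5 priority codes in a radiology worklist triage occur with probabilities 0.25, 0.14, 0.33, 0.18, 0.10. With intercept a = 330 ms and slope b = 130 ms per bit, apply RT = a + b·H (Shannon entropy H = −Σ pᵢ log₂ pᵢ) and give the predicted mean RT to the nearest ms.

H = 0.25·log₂(1/0.25) + 0.14·log₂(1/0.14) + 0.33·log₂(1/0.33) + 0.18·log₂(1/0.18) + 0.10·log₂(1/0.10) = 2.2024 bits.
RT = 330 + 130 × 2.2024 = 616.32 ms.

616 ms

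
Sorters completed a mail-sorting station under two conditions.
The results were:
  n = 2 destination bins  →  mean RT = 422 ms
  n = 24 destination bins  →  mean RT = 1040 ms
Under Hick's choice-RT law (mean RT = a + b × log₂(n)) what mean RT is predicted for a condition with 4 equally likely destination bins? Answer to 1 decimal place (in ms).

594.4 ms

Fit slope and intercept:
  b = (1040 − 422) / (log₂ 24 − log₂ 2) = 618 / (4.5850 − 1) = 172.387 ms/bit
  a = 422 − 172.387 × 1 = 249.613 ms
Then RT(4) = 249.613 + 172.387 × log₂ 4 = 249.613 + 172.387 × 2 ≈ 594.387 ms.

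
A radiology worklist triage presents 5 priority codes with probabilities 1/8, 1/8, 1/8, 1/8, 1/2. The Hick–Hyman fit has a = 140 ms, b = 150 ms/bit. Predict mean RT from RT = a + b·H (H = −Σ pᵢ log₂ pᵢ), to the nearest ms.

Each term −pᵢ log₂ pᵢ: 0.125·3 + 0.125·3 + 0.125·3 + 0.125·3 + 0.5·1; summed, H = 2.000 bits.
Mean RT = a + bH = 140 + 150·2.000 = 440.00 ms.

440 ms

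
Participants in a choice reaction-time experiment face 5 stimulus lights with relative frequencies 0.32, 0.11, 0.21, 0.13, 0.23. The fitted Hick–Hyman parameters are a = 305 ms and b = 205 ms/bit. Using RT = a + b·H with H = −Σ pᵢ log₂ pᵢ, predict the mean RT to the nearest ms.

760 ms

H = 0.32·log₂(1/0.32) + 0.11·log₂(1/0.11) + 0.21·log₂(1/0.21) + 0.13·log₂(1/0.13) + 0.23·log₂(1/0.23) = 2.2195 bits.
RT = 305 + 205 × 2.2195 = 759.99 ms.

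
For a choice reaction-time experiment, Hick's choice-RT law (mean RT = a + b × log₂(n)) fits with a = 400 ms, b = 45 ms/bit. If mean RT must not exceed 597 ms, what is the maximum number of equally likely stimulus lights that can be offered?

20

Information budget: (597 − 400)/45 = 4.3778 bits, so n ≤ 2^4.3778 = 20.789 → at most 20.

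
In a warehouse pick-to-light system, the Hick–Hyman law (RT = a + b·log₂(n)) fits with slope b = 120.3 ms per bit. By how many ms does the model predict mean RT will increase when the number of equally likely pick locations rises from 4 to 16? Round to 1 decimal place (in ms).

240.6 ms

Only the slope matters, since a is common to both: ΔRT = b·log₂(n₂/n₁).
log₂(16) − log₂(4) = log₂(16/4) = log₂(4) = 2.
ΔRT = 120.3 × 2.0000 = 240.600 ms.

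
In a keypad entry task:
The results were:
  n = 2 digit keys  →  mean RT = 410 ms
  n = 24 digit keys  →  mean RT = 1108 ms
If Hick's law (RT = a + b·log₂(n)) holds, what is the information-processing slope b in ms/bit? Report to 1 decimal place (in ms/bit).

b = (RT₂ − RT₁)/(log₂ n₂ − log₂ n₁) = (1108 − 410)/(4.5850 − 1) = 194.702 ms/bit.

194.7 ms/bit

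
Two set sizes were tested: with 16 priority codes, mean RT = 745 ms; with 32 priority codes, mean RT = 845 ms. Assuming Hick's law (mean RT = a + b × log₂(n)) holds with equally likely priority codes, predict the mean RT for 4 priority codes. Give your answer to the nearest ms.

Solve the two-equation system in a and b:
  b = (845 − 745) / (log₂ 32 − log₂ 16) = 100 / (5 − 4) = 100 ms/bit
  a = 745 − 100 × 4 = 345 ms
Then RT(4) = 345 + 100 × log₂ 4 = 345 + 100 × 2 ≈ 545.000 ms.

545 ms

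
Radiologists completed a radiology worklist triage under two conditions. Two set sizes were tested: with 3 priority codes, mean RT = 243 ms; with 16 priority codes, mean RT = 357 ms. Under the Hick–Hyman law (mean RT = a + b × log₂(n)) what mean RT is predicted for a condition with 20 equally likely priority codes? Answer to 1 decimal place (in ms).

372.2 ms

Fit slope and intercept:
  b = (357 − 243) / (log₂ 16 − log₂ 3) = 114 / (4 − 1.5850) = 47.204 ms/bit
  a = 243 − 47.204 × 1.5850 = 168.183 ms
Then RT(20) = 168.183 + 47.204 × log₂ 20 = 168.183 + 47.204 × 4.3219 ≈ 372.196 ms.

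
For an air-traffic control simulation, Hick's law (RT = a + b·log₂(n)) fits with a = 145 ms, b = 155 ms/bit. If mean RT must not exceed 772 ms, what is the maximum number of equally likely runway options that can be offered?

Set 145 + 155·log₂ n ≤ 772 → log₂ n ≤ (772 − 145)/155 = 4.0452.
So n ≤ 2^4.0452 = 16.509; the largest integer n is 16.

16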